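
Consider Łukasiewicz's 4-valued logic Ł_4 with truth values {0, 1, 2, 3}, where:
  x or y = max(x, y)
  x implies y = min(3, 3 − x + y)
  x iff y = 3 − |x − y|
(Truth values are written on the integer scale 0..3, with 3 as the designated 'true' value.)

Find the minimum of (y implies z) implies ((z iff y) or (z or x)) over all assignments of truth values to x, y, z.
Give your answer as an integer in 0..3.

2

Take x = 0, y = 0, z = 1:
y implies z = 0 implies 1 = 3
z iff y = 1 iff 0 = 2
z or x = 1 or 0 = 1
(z iff y) or (z or x) = 2 or 1 = 2
(y implies z) implies ((z iff y) or (z or x)) = 3 implies 2 = 2
No assignment yields a value below 2, so this is the minimum.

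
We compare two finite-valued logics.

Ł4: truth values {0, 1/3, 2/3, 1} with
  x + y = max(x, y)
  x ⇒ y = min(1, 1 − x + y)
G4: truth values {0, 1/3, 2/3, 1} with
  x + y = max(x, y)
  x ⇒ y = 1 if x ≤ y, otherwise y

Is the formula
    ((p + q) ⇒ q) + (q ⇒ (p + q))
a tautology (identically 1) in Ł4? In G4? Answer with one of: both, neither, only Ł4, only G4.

both

In Ł4: every assignment gives 1 — tautology.
In G4: every assignment gives 1 — tautology.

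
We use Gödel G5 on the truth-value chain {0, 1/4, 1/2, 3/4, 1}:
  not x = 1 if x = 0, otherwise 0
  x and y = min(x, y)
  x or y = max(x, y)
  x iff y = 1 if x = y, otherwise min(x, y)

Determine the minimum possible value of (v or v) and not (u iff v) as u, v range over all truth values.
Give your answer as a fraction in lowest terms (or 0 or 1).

Take u = 0, v = 0:
v or v = 0 or 0 = 0
u iff v = 0 iff 0 = 1
not (u iff v) = not 1 = 0
(v or v) and not (u iff v) = 0 and 0 = 0
No assignment yields a value below 0, so this is the minimum.

0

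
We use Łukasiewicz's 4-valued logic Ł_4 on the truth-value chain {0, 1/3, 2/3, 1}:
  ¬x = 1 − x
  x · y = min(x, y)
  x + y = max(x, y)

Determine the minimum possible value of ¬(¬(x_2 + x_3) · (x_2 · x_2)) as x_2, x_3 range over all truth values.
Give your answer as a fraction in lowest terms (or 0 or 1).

2/3

Take x_2 = 1/3, x_3 = 0:
x_2 + x_3 = 1/3 + 0 = 1/3
¬(x_2 + x_3) = ¬1/3 = 2/3
x_2 · x_2 = 1/3 · 1/3 = 1/3
¬(x_2 + x_3) · (x_2 · x_2) = 2/3 · 1/3 = 1/3
¬(¬(x_2 + x_3) · (x_2 · x_2)) = ¬1/3 = 2/3
No assignment yields a value below 2/3, so this is the minimum.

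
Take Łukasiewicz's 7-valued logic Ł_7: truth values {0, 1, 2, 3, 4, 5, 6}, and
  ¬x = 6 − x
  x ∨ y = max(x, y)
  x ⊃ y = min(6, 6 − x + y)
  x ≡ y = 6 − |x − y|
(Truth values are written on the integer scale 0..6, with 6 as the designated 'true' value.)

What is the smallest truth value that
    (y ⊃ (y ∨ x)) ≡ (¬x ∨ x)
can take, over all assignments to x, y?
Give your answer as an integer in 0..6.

Take x = 3, y = 0:
y ∨ x = 0 ∨ 3 = 3
y ⊃ (y ∨ x) = 0 ⊃ 3 = 6
¬x = ¬3 = 3
¬x ∨ x = 3 ∨ 3 = 3
(y ⊃ (y ∨ x)) ≡ (¬x ∨ x) = 6 ≡ 3 = 3
No assignment yields a value below 3, so this is the minimum.

3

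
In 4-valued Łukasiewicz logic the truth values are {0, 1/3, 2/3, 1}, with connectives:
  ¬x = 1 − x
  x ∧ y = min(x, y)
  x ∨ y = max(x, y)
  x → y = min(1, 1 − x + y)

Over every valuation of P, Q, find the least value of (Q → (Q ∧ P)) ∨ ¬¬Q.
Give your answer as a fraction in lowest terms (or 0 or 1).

Take P = 0, Q = 1/3:
Q ∧ P = 1/3 ∧ 0 = 0
Q → (Q ∧ P) = 1/3 → 0 = 2/3
¬Q = ¬1/3 = 2/3
¬¬Q = ¬2/3 = 1/3
(Q → (Q ∧ P)) ∨ ¬¬Q = 2/3 ∨ 1/3 = 2/3
No assignment yields a value below 2/3, so this is the minimum.

2/3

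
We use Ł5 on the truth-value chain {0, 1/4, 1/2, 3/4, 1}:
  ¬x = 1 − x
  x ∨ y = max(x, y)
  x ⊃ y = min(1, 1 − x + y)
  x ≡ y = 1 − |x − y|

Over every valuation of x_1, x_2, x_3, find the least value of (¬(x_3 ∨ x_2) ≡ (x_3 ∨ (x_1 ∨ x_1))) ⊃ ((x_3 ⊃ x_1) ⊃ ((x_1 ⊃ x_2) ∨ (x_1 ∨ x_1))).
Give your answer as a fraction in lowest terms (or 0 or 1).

Take x_1 = 1/2, x_2 = 0, x_3 = 1/2:
x_3 ∨ x_2 = 1/2 ∨ 0 = 1/2
¬(x_3 ∨ x_2) = ¬1/2 = 1/2
x_1 ∨ x_1 = 1/2 ∨ 1/2 = 1/2
x_3 ∨ (x_1 ∨ x_1) = 1/2 ∨ 1/2 = 1/2
¬(x_3 ∨ x_2) ≡ (x_3 ∨ (x_1 ∨ x_1)) = 1/2 ≡ 1/2 = 1
x_3 ⊃ x_1 = 1/2 ⊃ 1/2 = 1
x_1 ⊃ x_2 = 1/2 ⊃ 0 = 1/2
x_1 ∨ x_1 = 1/2 ∨ 1/2 = 1/2
(x_1 ⊃ x_2) ∨ (x_1 ∨ x_1) = 1/2 ∨ 1/2 = 1/2
(x_3 ⊃ x_1) ⊃ ((x_1 ⊃ x_2) ∨ (x_1 ∨ x_1)) = 1 ⊃ 1/2 = 1/2
(¬(x_3 ∨ x_2) ≡ (x_3 ∨ (x_1 ∨ x_1))) ⊃ ((x_3 ⊃ x_1) ⊃ ((x_1 ⊃ x_2) ∨ (x_1 ∨ x_1))) = 1 ⊃ 1/2 = 1/2
No assignment yields a value below 1/2, so this is the minimum.

1/2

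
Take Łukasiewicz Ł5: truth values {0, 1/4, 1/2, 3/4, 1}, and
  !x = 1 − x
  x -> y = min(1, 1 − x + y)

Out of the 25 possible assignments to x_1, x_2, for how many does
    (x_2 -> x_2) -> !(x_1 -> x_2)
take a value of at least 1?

value 1: 1 assignment (counts)
value 3/4: 2 assignments
value 1/2: 3 assignments
value 1/4: 4 assignments
value 0: 15 assignments
So 1 of the 25 assignments meets the threshold.

1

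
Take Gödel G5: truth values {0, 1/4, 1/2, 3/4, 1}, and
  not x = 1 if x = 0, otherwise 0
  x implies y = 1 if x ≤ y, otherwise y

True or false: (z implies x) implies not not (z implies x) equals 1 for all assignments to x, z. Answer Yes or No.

Yes

At x = 1/4, z = 1/4, for instance:
z implies x = 1/4 implies 1/4 = 1
not (z implies x) = not 1 = 0
not not (z implies x) = not 0 = 1
(z implies x) implies not not (z implies x) = 1 implies 1 = 1
and checking the remaining 24 assignments likewise gives ≥ 1 in every case.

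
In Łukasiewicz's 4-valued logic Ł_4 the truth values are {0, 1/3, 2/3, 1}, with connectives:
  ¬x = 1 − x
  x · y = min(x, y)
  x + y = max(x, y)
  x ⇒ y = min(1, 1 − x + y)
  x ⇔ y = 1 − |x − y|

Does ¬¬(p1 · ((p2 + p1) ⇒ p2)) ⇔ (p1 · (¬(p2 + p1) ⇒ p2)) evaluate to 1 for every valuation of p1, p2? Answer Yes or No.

Counterexample: take p1 = 2/3, p2 = 0.
p2 + p1 = 0 + 2/3 = 2/3
(p2 + p1) ⇒ p2 = 2/3 ⇒ 0 = 1/3
p1 · ((p2 + p1) ⇒ p2) = 2/3 · 1/3 = 1/3
¬(p1 · ((p2 + p1) ⇒ p2)) = ¬1/3 = 2/3
¬¬(p1 · ((p2 + p1) ⇒ p2)) = ¬2/3 = 1/3
p2 + p1 = 0 + 2/3 = 2/3
¬(p2 + p1) = ¬2/3 = 1/3
¬(p2 + p1) ⇒ p2 = 1/3 ⇒ 0 = 2/3
p1 · (¬(p2 + p1) ⇒ p2) = 2/3 · 2/3 = 2/3
¬¬(p1 · ((p2 + p1) ⇒ p2)) ⇔ (p1 · (¬(p2 + p1) ⇒ p2)) = 1/3 ⇔ 2/3 = 2/3
This gives 2/3 ≠ 1.

No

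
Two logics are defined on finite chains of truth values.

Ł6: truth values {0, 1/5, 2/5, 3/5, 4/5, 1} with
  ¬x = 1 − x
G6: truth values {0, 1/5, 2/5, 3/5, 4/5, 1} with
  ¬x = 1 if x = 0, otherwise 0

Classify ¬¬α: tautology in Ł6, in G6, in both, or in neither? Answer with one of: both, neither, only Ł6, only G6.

In Ł6: at α = 0 the value is 0 — not a tautology.
In G6: at α = 0 the value is 0 — not a tautology.

neither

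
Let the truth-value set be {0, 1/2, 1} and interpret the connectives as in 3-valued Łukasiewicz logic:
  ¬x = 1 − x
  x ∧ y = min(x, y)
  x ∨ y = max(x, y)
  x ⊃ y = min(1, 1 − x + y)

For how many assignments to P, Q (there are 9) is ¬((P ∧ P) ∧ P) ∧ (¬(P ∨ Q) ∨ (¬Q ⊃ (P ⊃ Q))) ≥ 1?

3

P = 0, Q = 0 ↦ 1  ≥
P = 0, Q = 1/2 ↦ 1  ≥
P = 0, Q = 1 ↦ 1  ≥
P = 1/2, Q = 0 ↦ 1/2  <
P = 1/2, Q = 1/2 ↦ 1/2  <
P = 1/2, Q = 1 ↦ 1/2  <
P = 1, Q = 0 ↦ 0  <
P = 1, Q = 1/2 ↦ 0  <
P = 1, Q = 1 ↦ 0  <
So 3 of the 9 assignments meet the threshold.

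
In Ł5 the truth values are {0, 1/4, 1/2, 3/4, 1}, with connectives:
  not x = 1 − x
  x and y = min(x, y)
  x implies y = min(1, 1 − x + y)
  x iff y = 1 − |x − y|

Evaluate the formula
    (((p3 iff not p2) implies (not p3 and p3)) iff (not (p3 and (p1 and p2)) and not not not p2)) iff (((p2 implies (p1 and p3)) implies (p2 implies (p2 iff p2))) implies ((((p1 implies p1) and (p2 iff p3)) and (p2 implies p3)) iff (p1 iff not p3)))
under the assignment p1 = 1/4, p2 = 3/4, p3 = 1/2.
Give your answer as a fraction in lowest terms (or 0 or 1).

1/2

not p2 = not 3/4 = 1/4
p3 iff not p2 = 1/2 iff 1/4 = 3/4
not p3 = not 1/2 = 1/2
not p3 and p3 = 1/2 and 1/2 = 1/2
(p3 iff not p2) implies (not p3 and p3) = 3/4 implies 1/2 = 3/4
p1 and p2 = 1/4 and 3/4 = 1/4
p3 and (p1 and p2) = 1/2 and 1/4 = 1/4
not (p3 and (p1 and p2)) = not 1/4 = 3/4
not p2 = not 3/4 = 1/4
not not p2 = not 1/4 = 3/4
not not not p2 = not 3/4 = 1/4
not (p3 and (p1 and p2)) and not not not p2 = 3/4 and 1/4 = 1/4
((p3 iff not p2) implies (not p3 and p3)) iff (not (p3 and (p1 and p2)) and not not not p2) = 3/4 iff 1/4 = 1/2
p1 and p3 = 1/4 and 1/2 = 1/4
p2 implies (p1 and p3) = 3/4 implies 1/4 = 1/2
p2 iff p2 = 3/4 iff 3/4 = 1
p2 implies (p2 iff p2) = 3/4 implies 1 = 1
(p2 implies (p1 and p3)) implies (p2 implies (p2 iff p2)) = 1/2 implies 1 = 1
p1 implies p1 = 1/4 implies 1/4 = 1
p2 iff p3 = 3/4 iff 1/2 = 3/4
(p1 implies p1) and (p2 iff p3) = 1 and 3/4 = 3/4
p2 implies p3 = 3/4 implies 1/2 = 3/4
((p1 implies p1) and (p2 iff p3)) and (p2 implies p3) = 3/4 and 3/4 = 3/4
not p3 = not 1/2 = 1/2
p1 iff not p3 = 1/4 iff 1/2 = 3/4
(((p1 implies p1) and (p2 iff p3)) and (p2 implies p3)) iff (p1 iff not p3) = 3/4 iff 3/4 = 1
((p2 implies (p1 and p3)) implies (p2 implies (p2 iff p2))) implies ((((p1 implies p1) and (p2 iff p3)) and (p2 implies p3)) iff (p1 iff not p3)) = 1 implies 1 = 1
(((p3 iff not p2) implies (not p3 and p3)) iff (not (p3 and (p1 and p2)) and not not not p2)) iff (((p2 implies (p1 and p3)) implies (p2 implies (p2 iff p2))) implies ((((p1 implies p1) and (p2 iff p3)) and (p2 implies p3)) iff (p1 iff not p3))) = 1/2 iff 1 = 1/2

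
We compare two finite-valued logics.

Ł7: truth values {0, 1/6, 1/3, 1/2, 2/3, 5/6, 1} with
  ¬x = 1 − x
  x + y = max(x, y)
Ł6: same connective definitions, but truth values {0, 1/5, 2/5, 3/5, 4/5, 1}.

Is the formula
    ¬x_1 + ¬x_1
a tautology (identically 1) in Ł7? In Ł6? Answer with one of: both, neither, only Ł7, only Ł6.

neither

In Ł7: at x_1 = 1/6 the value is 5/6 — not a tautology.
In Ł6: at x_1 = 1/5 the value is 4/5 — not a tautology.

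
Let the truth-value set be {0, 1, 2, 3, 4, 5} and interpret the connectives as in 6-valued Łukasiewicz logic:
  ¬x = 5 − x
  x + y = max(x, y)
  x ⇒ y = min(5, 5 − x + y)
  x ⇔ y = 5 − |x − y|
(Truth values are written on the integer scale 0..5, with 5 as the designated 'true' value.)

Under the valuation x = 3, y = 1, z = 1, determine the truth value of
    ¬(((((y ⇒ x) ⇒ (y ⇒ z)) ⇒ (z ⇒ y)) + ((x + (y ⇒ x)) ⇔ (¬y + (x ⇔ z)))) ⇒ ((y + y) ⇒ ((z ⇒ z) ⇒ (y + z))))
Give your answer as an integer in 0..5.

y ⇒ x = 1 ⇒ 3 = 5
y ⇒ z = 1 ⇒ 1 = 5
(y ⇒ x) ⇒ (y ⇒ z) = 5 ⇒ 5 = 5
z ⇒ y = 1 ⇒ 1 = 5
((y ⇒ x) ⇒ (y ⇒ z)) ⇒ (z ⇒ y) = 5 ⇒ 5 = 5
y ⇒ x = 1 ⇒ 3 = 5
x + (y ⇒ x) = 3 + 5 = 5
¬y = ¬1 = 4
x ⇔ z = 3 ⇔ 1 = 3
¬y + (x ⇔ z) = 4 + 3 = 4
(x + (y ⇒ x)) ⇔ (¬y + (x ⇔ z)) = 5 ⇔ 4 = 4
(((y ⇒ x) ⇒ (y ⇒ z)) ⇒ (z ⇒ y)) + ((x + (y ⇒ x)) ⇔ (¬y + (x ⇔ z))) = 5 + 4 = 5
y + y = 1 + 1 = 1
z ⇒ z = 1 ⇒ 1 = 5
y + z = 1 + 1 = 1
(z ⇒ z) ⇒ (y + z) = 5 ⇒ 1 = 1
(y + y) ⇒ ((z ⇒ z) ⇒ (y + z)) = 1 ⇒ 1 = 5
((((y ⇒ x) ⇒ (y ⇒ z)) ⇒ (z ⇒ y)) + ((x + (y ⇒ x)) ⇔ (¬y + (x ⇔ z)))) ⇒ ((y + y) ⇒ ((z ⇒ z) ⇒ (y + z))) = 5 ⇒ 5 = 5
¬(((((y ⇒ x) ⇒ (y ⇒ z)) ⇒ (z ⇒ y)) + ((x + (y ⇒ x)) ⇔ (¬y + (x ⇔ z)))) ⇒ ((y + y) ⇒ ((z ⇒ z) ⇒ (y + z)))) = ¬5 = 0

0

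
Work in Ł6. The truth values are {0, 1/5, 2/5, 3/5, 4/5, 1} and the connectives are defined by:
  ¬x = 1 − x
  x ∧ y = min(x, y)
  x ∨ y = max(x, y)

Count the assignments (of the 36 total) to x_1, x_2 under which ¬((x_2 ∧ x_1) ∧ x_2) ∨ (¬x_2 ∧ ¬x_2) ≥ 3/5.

27

value 1: 11 assignments (counts)
value 4/5: 9 assignments (counts)
value 3/5: 7 assignments (counts)
value 2/5: 5 assignments
value 1/5: 3 assignments
value 0: 1 assignment
So 27 of the 36 assignments meet the threshold.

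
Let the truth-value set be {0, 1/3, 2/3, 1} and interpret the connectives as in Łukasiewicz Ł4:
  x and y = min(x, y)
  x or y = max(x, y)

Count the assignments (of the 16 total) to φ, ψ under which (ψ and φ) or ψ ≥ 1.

φ = 0, ψ = 0 ↦ 0  <
φ = 0, ψ = 1/3 ↦ 1/3  <
φ = 0, ψ = 2/3 ↦ 2/3  <
φ = 0, ψ = 1 ↦ 1  ≥
φ = 1/3, ψ = 0 ↦ 0  <
φ = 1/3, ψ = 1/3 ↦ 1/3  <
φ = 1/3, ψ = 2/3 ↦ 2/3  <
φ = 1/3, ψ = 1 ↦ 1  ≥
φ = 2/3, ψ = 0 ↦ 0  <
φ = 2/3, ψ = 1/3 ↦ 1/3  <
φ = 2/3, ψ = 2/3 ↦ 2/3  <
φ = 2/3, ψ = 1 ↦ 1  ≥
φ = 1, ψ = 0 ↦ 0  <
φ = 1, ψ = 1/3 ↦ 1/3  <
φ = 1, ψ = 2/3 ↦ 2/3  <
φ = 1, ψ = 1 ↦ 1  ≥
So 4 of the 16 assignments meet the threshold.

4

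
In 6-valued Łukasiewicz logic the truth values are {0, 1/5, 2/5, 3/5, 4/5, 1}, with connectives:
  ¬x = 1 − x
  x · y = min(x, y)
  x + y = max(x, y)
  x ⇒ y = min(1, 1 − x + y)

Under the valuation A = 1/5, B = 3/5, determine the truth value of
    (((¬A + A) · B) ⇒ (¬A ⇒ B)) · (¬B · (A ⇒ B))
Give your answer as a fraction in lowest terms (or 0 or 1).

2/5

¬A = ¬1/5 = 4/5
¬A + A = 4/5 + 1/5 = 4/5
(¬A + A) · B = 4/5 · 3/5 = 3/5
¬A = ¬1/5 = 4/5
¬A ⇒ B = 4/5 ⇒ 3/5 = 4/5
((¬A + A) · B) ⇒ (¬A ⇒ B) = 3/5 ⇒ 4/5 = 1
¬B = ¬3/5 = 2/5
A ⇒ B = 1/5 ⇒ 3/5 = 1
¬B · (A ⇒ B) = 2/5 · 1 = 2/5
(((¬A + A) · B) ⇒ (¬A ⇒ B)) · (¬B · (A ⇒ B)) = 1 · 2/5 = 2/5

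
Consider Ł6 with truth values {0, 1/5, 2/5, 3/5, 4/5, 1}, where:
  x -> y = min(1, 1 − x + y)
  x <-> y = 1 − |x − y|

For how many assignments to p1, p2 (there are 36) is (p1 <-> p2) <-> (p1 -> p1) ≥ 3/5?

24

value 1: 6 assignments (counts)
value 4/5: 10 assignments (counts)
value 3/5: 8 assignments (counts)
value 2/5: 6 assignments
value 1/5: 4 assignments
value 0: 2 assignments
So 24 of the 36 assignments meet the threshold.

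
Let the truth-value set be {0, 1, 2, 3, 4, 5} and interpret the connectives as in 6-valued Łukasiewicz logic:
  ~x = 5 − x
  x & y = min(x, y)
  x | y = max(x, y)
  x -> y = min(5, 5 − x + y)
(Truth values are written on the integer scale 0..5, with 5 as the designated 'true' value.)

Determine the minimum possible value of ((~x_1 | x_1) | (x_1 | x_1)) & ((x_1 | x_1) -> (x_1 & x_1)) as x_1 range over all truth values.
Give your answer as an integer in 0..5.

Take x_1 = 2:
~x_1 = ~2 = 3
~x_1 | x_1 = 3 | 2 = 3
x_1 | x_1 = 2 | 2 = 2
(~x_1 | x_1) | (x_1 | x_1) = 3 | 2 = 3
x_1 | x_1 = 2 | 2 = 2
x_1 & x_1 = 2 & 2 = 2
(x_1 | x_1) -> (x_1 & x_1) = 2 -> 2 = 5
((~x_1 | x_1) | (x_1 | x_1)) & ((x_1 | x_1) -> (x_1 & x_1)) = 3 & 5 = 3
No assignment yields a value below 3, so this is the minimum.

3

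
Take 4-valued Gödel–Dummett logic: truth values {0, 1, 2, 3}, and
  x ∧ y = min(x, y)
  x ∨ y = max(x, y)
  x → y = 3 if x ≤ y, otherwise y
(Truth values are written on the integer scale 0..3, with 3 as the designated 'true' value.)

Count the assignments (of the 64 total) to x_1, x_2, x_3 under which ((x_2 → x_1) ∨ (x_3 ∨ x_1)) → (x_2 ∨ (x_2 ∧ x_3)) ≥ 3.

24

value 3: 24 assignments (counts)
value 2: 10 assignments
value 1: 14 assignments
value 0: 16 assignments
So 24 of the 64 assignments meet the threshold.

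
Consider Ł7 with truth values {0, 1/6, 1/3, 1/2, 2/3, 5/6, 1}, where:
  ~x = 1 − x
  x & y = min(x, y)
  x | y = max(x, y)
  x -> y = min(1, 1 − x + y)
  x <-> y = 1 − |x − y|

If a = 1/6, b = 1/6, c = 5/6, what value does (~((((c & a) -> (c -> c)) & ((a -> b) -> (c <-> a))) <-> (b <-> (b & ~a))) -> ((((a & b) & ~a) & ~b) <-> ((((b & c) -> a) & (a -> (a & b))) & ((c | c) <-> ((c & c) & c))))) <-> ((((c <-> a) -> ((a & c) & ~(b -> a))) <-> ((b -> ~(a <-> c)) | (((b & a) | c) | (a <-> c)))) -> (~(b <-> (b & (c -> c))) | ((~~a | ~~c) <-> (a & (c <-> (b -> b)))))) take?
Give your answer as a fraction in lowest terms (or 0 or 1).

5/6

c & a = 5/6 & 1/6 = 1/6
c -> c = 5/6 -> 5/6 = 1
(c & a) -> (c -> c) = 1/6 -> 1 = 1
a -> b = 1/6 -> 1/6 = 1
c <-> a = 5/6 <-> 1/6 = 1/3
(a -> b) -> (c <-> a) = 1 -> 1/3 = 1/3
((c & a) -> (c -> c)) & ((a -> b) -> (c <-> a)) = 1 & 1/3 = 1/3
~a = ~1/6 = 5/6
b & ~a = 1/6 & 5/6 = 1/6
b <-> (b & ~a) = 1/6 <-> 1/6 = 1
(((c & a) -> (c -> c)) & ((a -> b) -> (c <-> a))) <-> (b <-> (b & ~a)) = 1/3 <-> 1 = 1/3
~((((c & a) -> (c -> c)) & ((a -> b) -> (c <-> a))) <-> (b <-> (b & ~a))) = ~1/3 = 2/3
a & b = 1/6 & 1/6 = 1/6
~a = ~1/6 = 5/6
(a & b) & ~a = 1/6 & 5/6 = 1/6
~b = ~1/6 = 5/6
((a & b) & ~a) & ~b = 1/6 & 5/6 = 1/6
b & c = 1/6 & 5/6 = 1/6
(b & c) -> a = 1/6 -> 1/6 = 1
a & b = 1/6 & 1/6 = 1/6
a -> (a & b) = 1/6 -> 1/6 = 1
((b & c) -> a) & (a -> (a & b)) = 1 & 1 = 1
c | c = 5/6 | 5/6 = 5/6
c & c = 5/6 & 5/6 = 5/6
(c & c) & c = 5/6 & 5/6 = 5/6
(c | c) <-> ((c & c) & c) = 5/6 <-> 5/6 = 1
(((b & c) -> a) & (a -> (a & b))) & ((c | c) <-> ((c & c) & c)) = 1 & 1 = 1
(((a & b) & ~a) & ~b) <-> ((((b & c) -> a) & (a -> (a & b))) & ((c | c) <-> ((c & c) & c))) = 1/6 <-> 1 = 1/6
~((((c & a) -> (c -> c)) & ((a -> b) -> (c <-> a))) <-> (b <-> (b & ~a))) -> ((((a & b) & ~a) & ~b) <-> ((((b & c) -> a) & (a -> (a & b))) & ((c | c) <-> ((c & c) & c)))) = 2/3 -> 1/6 = 1/2
c <-> a = 5/6 <-> 1/6 = 1/3
a & c = 1/6 & 5/6 = 1/6
b -> a = 1/6 -> 1/6 = 1
~(b -> a) = ~1 = 0
(a & c) & ~(b -> a) = 1/6 & 0 = 0
(c <-> a) -> ((a & c) & ~(b -> a)) = 1/3 -> 0 = 2/3
a <-> c = 1/6 <-> 5/6 = 1/3
~(a <-> c) = ~1/3 = 2/3
b -> ~(a <-> c) = 1/6 -> 2/3 = 1
b & a = 1/6 & 1/6 = 1/6
(b & a) | c = 1/6 | 5/6 = 5/6
a <-> c = 1/6 <-> 5/6 = 1/3
((b & a) | c) | (a <-> c) = 5/6 | 1/3 = 5/6
(b -> ~(a <-> c)) | (((b & a) | c) | (a <-> c)) = 1 | 5/6 = 1
((c <-> a) -> ((a & c) & ~(b -> a))) <-> ((b -> ~(a <-> c)) | (((b & a) | c) | (a <-> c))) = 2/3 <-> 1 = 2/3
c -> c = 5/6 -> 5/6 = 1
b & (c -> c) = 1/6 & 1 = 1/6
b <-> (b & (c -> c)) = 1/6 <-> 1/6 = 1
~(b <-> (b & (c -> c))) = ~1 = 0
~a = ~1/6 = 5/6
~~a = ~5/6 = 1/6
~c = ~5/6 = 1/6
~~c = ~1/6 = 5/6
~~a | ~~c = 1/6 | 5/6 = 5/6
b -> b = 1/6 -> 1/6 = 1
c <-> (b -> b) = 5/6 <-> 1 = 5/6
a & (c <-> (b -> b)) = 1/6 & 5/6 = 1/6
(~~a | ~~c) <-> (a & (c <-> (b -> b))) = 5/6 <-> 1/6 = 1/3
~(b <-> (b & (c -> c))) | ((~~a | ~~c) <-> (a & (c <-> (b -> b)))) = 0 | 1/3 = 1/3
(((c <-> a) -> ((a & c) & ~(b -> a))) <-> ((b -> ~(a <-> c)) | (((b & a) | c) | (a <-> c)))) -> (~(b <-> (b & (c -> c))) | ((~~a | ~~c) <-> (a & (c <-> (b -> b))))) = 2/3 -> 1/3 = 2/3
(~((((c & a) -> (c -> c)) & ((a -> b) -> (c <-> a))) <-> (b <-> (b & ~a))) -> ((((a & b) & ~a) & ~b) <-> ((((b & c) -> a) & (a -> (a & b))) & ((c | c) <-> ((c & c) & c))))) <-> ((((c <-> a) -> ((a & c) & ~(b -> a))) <-> ((b -> ~(a <-> c)) | (((b & a) | c) | (a <-> c)))) -> (~(b <-> (b & (c -> c))) | ((~~a | ~~c) <-> (a & (c <-> (b -> b)))))) = 1/2 <-> 2/3 = 5/6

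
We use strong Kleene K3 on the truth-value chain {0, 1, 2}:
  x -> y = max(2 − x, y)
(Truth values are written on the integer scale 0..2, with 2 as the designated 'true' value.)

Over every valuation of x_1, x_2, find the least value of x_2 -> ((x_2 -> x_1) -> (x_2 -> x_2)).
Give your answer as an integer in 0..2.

1

Take x_1 = 0, x_2 = 1:
x_2 -> x_1 = 1 -> 0 = 1
x_2 -> x_2 = 1 -> 1 = 1
(x_2 -> x_1) -> (x_2 -> x_2) = 1 -> 1 = 1
x_2 -> ((x_2 -> x_1) -> (x_2 -> x_2)) = 1 -> 1 = 1
No assignment yields a value below 1, so this is the minimum.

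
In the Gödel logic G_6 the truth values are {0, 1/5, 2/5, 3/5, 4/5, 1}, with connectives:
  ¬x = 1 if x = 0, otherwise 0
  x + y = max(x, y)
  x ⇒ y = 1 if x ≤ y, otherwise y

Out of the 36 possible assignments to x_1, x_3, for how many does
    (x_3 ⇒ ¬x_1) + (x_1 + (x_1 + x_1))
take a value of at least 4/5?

value 1: 16 assignments (counts)
value 4/5: 5 assignments (counts)
value 3/5: 5 assignments
value 2/5: 5 assignments
value 1/5: 5 assignments
So 21 of the 36 assignments meet the threshold.

21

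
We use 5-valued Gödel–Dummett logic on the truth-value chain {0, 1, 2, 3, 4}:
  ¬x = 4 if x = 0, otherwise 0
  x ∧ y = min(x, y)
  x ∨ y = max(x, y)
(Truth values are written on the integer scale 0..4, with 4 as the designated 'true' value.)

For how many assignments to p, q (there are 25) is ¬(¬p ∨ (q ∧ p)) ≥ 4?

value 4: 4 assignments (counts)
value 0: 21 assignments
So 4 of the 25 assignments meet the threshold.

4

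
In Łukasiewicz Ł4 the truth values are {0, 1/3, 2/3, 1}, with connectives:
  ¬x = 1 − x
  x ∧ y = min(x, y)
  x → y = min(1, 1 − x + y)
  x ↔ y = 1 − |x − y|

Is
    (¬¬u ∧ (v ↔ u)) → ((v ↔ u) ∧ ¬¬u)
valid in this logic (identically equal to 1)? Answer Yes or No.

u = 0, v = 0 ↦ 1
u = 0, v = 1/3 ↦ 1
u = 0, v = 2/3 ↦ 1
u = 0, v = 1 ↦ 1
u = 1/3, v = 0 ↦ 1
u = 1/3, v = 1/3 ↦ 1
u = 1/3, v = 2/3 ↦ 1
u = 1/3, v = 1 ↦ 1
u = 2/3, v = 0 ↦ 1
u = 2/3, v = 1/3 ↦ 1
u = 2/3, v = 2/3 ↦ 1
u = 2/3, v = 1 ↦ 1
u = 1, v = 0 ↦ 1
u = 1, v = 1/3 ↦ 1
u = 1, v = 2/3 ↦ 1
u = 1, v = 1 ↦ 1
Every assignment gives a value ≥ 1.

Yes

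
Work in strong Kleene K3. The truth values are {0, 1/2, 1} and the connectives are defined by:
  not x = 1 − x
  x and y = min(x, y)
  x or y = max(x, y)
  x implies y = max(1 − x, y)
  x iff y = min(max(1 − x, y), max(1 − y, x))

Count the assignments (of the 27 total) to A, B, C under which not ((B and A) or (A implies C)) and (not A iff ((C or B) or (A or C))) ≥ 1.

value 1/2: 6 assignments
value 0: 21 assignments
So 0 of the 27 assignments meet the threshold.

0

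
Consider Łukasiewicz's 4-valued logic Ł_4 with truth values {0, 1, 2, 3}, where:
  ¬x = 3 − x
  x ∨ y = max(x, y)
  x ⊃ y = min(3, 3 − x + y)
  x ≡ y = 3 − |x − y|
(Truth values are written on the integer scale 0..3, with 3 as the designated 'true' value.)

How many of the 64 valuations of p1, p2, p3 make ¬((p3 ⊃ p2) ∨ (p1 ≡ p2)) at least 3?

value 3: 1 assignment (counts)
value 2: 4 assignments
value 1: 13 assignments
value 0: 46 assignments
So 1 of the 64 assignments meets the threshold.

1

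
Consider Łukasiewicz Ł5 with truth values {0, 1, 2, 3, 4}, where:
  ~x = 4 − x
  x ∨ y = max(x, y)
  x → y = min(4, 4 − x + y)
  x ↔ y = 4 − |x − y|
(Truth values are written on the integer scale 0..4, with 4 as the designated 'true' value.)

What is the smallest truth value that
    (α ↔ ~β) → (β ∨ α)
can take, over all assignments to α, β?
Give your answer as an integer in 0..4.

Take α = 2, β = 2:
~β = ~2 = 2
α ↔ ~β = 2 ↔ 2 = 4
β ∨ α = 2 ∨ 2 = 2
(α ↔ ~β) → (β ∨ α) = 4 → 2 = 2
No assignment yields a value below 2, so this is the minimum.

2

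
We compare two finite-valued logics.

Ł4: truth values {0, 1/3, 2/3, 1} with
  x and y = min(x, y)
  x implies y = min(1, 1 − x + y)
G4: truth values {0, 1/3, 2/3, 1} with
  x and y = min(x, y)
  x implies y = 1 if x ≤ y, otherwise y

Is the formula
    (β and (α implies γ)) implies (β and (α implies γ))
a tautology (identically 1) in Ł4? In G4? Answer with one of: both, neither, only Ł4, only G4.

In Ł4: every assignment gives 1 — tautology.
In G4: every assignment gives 1 — tautology.

both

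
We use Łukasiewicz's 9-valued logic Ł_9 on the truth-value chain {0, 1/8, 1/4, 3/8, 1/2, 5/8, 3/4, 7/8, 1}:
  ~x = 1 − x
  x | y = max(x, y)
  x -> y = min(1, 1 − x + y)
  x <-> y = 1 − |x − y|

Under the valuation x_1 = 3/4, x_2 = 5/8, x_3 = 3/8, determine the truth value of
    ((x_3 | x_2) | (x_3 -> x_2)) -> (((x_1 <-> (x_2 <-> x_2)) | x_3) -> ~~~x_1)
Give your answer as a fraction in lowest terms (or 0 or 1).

x_3 | x_2 = 3/8 | 5/8 = 5/8
x_3 -> x_2 = 3/8 -> 5/8 = 1
(x_3 | x_2) | (x_3 -> x_2) = 5/8 | 1 = 1
x_2 <-> x_2 = 5/8 <-> 5/8 = 1
x_1 <-> (x_2 <-> x_2) = 3/4 <-> 1 = 3/4
(x_1 <-> (x_2 <-> x_2)) | x_3 = 3/4 | 3/8 = 3/4
~x_1 = ~3/4 = 1/4
~~x_1 = ~1/4 = 3/4
~~~x_1 = ~3/4 = 1/4
((x_1 <-> (x_2 <-> x_2)) | x_3) -> ~~~x_1 = 3/4 -> 1/4 = 1/2
((x_3 | x_2) | (x_3 -> x_2)) -> (((x_1 <-> (x_2 <-> x_2)) | x_3) -> ~~~x_1) = 1 -> 1/2 = 1/2

1/2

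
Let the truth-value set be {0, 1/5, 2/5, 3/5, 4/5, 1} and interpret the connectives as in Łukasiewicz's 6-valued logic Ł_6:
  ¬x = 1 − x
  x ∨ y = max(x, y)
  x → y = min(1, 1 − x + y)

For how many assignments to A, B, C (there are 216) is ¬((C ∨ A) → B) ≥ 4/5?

31

value 1: 11 assignments (counts)
value 4/5: 20 assignments (counts)
value 3/5: 27 assignments
value 2/5: 32 assignments
value 1/5: 35 assignments
value 0: 91 assignments
So 31 of the 216 assignments meet the threshold.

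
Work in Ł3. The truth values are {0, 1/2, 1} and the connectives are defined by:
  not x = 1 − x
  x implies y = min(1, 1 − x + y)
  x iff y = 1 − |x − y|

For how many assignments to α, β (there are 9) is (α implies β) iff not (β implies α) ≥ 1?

2

α = 0, β = 0 ↦ 0  <
α = 0, β = 1/2 ↦ 1/2  <
α = 0, β = 1 ↦ 1  ≥
α = 1/2, β = 0 ↦ 1/2  <
α = 1/2, β = 1/2 ↦ 0  <
α = 1/2, β = 1 ↦ 1/2  <
α = 1, β = 0 ↦ 1  ≥
α = 1, β = 1/2 ↦ 1/2  <
α = 1, β = 1 ↦ 0  <
So 2 of the 9 assignments meet the threshold.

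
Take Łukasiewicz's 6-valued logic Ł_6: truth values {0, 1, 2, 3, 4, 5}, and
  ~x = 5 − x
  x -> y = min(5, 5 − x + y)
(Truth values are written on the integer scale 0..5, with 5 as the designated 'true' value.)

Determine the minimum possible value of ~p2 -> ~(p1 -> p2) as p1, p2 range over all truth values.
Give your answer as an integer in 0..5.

Take p1 = 0, p2 = 0:
~p2 = ~0 = 5
p1 -> p2 = 0 -> 0 = 5
~(p1 -> p2) = ~5 = 0
~p2 -> ~(p1 -> p2) = 5 -> 0 = 0
No assignment yields a value below 0, so this is the minimum.

0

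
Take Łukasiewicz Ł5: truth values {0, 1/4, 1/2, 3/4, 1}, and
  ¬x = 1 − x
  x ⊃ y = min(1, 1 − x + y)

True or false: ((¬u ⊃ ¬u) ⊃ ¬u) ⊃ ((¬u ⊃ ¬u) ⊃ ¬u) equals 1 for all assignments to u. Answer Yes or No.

u = 0 ↦ 1
u = 1/4 ↦ 1
u = 1/2 ↦ 1
u = 3/4 ↦ 1
u = 1 ↦ 1
Every assignment gives a value ≥ 1.

Yes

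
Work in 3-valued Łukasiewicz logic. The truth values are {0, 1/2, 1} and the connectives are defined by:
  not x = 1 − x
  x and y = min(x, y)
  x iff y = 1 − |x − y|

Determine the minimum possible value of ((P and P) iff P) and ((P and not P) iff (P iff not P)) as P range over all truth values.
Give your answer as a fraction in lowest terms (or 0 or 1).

1/2

Take P = 1/2:
P and P = 1/2 and 1/2 = 1/2
(P and P) iff P = 1/2 iff 1/2 = 1
not P = not 1/2 = 1/2
P and not P = 1/2 and 1/2 = 1/2
not P = not 1/2 = 1/2
P iff not P = 1/2 iff 1/2 = 1
(P and not P) iff (P iff not P) = 1/2 iff 1 = 1/2
((P and P) iff P) and ((P and not P) iff (P iff not P)) = 1 and 1/2 = 1/2
No assignment yields a value below 1/2, so this is the minimum.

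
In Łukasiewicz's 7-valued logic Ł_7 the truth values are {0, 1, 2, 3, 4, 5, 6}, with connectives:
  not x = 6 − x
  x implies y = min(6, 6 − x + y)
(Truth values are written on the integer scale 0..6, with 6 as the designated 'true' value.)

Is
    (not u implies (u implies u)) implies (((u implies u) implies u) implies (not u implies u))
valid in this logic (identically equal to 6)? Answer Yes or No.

Yes

u = 0 ↦ 6
u = 1 ↦ 6
u = 2 ↦ 6
u = 3 ↦ 6
u = 4 ↦ 6
u = 5 ↦ 6
u = 6 ↦ 6
Every assignment gives a value ≥ 6.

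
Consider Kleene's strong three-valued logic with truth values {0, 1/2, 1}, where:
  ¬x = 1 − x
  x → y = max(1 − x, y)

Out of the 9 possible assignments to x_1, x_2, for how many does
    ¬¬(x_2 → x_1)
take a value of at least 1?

5

x_1 = 0, x_2 = 0 ↦ 1  ≥
x_1 = 0, x_2 = 1/2 ↦ 1/2  <
x_1 = 0, x_2 = 1 ↦ 0  <
x_1 = 1/2, x_2 = 0 ↦ 1  ≥
x_1 = 1/2, x_2 = 1/2 ↦ 1/2  <
x_1 = 1/2, x_2 = 1 ↦ 1/2  <
x_1 = 1, x_2 = 0 ↦ 1  ≥
x_1 = 1, x_2 = 1/2 ↦ 1  ≥
x_1 = 1, x_2 = 1 ↦ 1  ≥
So 5 of the 9 assignments meet the threshold.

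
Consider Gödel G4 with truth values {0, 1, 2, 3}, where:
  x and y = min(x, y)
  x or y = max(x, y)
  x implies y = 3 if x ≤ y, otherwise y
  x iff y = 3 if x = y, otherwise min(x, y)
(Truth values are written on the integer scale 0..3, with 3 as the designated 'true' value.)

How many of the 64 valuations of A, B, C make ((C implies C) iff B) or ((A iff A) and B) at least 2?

32

value 3: 16 assignments (counts)
value 2: 16 assignments (counts)
value 1: 16 assignments
value 0: 16 assignments
So 32 of the 64 assignments meet the threshold.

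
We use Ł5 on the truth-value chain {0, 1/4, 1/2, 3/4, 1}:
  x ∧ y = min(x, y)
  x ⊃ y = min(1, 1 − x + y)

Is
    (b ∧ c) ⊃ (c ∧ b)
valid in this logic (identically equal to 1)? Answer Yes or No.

Yes

At b = 0, c = 3/4, for instance:
b ∧ c = 0 ∧ 3/4 = 0
c ∧ b = 3/4 ∧ 0 = 0
(b ∧ c) ⊃ (c ∧ b) = 0 ⊃ 0 = 1
and checking the remaining 24 assignments likewise gives ≥ 1 in every case.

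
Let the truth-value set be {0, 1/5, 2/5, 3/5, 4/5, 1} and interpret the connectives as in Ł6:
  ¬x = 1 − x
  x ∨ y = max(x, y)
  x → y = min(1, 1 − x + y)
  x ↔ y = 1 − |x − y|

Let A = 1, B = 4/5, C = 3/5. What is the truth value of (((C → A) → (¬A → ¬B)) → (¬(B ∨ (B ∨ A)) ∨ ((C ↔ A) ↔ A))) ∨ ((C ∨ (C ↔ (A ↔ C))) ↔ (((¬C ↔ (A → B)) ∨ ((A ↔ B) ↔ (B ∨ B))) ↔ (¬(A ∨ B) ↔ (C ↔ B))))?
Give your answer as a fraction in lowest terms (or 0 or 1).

3/5

C → A = 3/5 → 1 = 1
¬A = ¬1 = 0
¬B = ¬4/5 = 1/5
¬A → ¬B = 0 → 1/5 = 1
(C → A) → (¬A → ¬B) = 1 → 1 = 1
B ∨ A = 4/5 ∨ 1 = 1
B ∨ (B ∨ A) = 4/5 ∨ 1 = 1
¬(B ∨ (B ∨ A)) = ¬1 = 0
C ↔ A = 3/5 ↔ 1 = 3/5
(C ↔ A) ↔ A = 3/5 ↔ 1 = 3/5
¬(B ∨ (B ∨ A)) ∨ ((C ↔ A) ↔ A) = 0 ∨ 3/5 = 3/5
((C → A) → (¬A → ¬B)) → (¬(B ∨ (B ∨ A)) ∨ ((C ↔ A) ↔ A)) = 1 → 3/5 = 3/5
A ↔ C = 1 ↔ 3/5 = 3/5
C ↔ (A ↔ C) = 3/5 ↔ 3/5 = 1
C ∨ (C ↔ (A ↔ C)) = 3/5 ∨ 1 = 1
¬C = ¬3/5 = 2/5
A → B = 1 → 4/5 = 4/5
¬C ↔ (A → B) = 2/5 ↔ 4/5 = 3/5
A ↔ B = 1 ↔ 4/5 = 4/5
B ∨ B = 4/5 ∨ 4/5 = 4/5
(A ↔ B) ↔ (B ∨ B) = 4/5 ↔ 4/5 = 1
(¬C ↔ (A → B)) ∨ ((A ↔ B) ↔ (B ∨ B)) = 3/5 ∨ 1 = 1
A ∨ B = 1 ∨ 4/5 = 1
¬(A ∨ B) = ¬1 = 0
C ↔ B = 3/5 ↔ 4/5 = 4/5
¬(A ∨ B) ↔ (C ↔ B) = 0 ↔ 4/5 = 1/5
((¬C ↔ (A → B)) ∨ ((A ↔ B) ↔ (B ∨ B))) ↔ (¬(A ∨ B) ↔ (C ↔ B)) = 1 ↔ 1/5 = 1/5
(C ∨ (C ↔ (A ↔ C))) ↔ (((¬C ↔ (A → B)) ∨ ((A ↔ B) ↔ (B ∨ B))) ↔ (¬(A ∨ B) ↔ (C ↔ B))) = 1 ↔ 1/5 = 1/5
(((C → A) → (¬A → ¬B)) → (¬(B ∨ (B ∨ A)) ∨ ((C ↔ A) ↔ A))) ∨ ((C ∨ (C ↔ (A ↔ C))) ↔ (((¬C ↔ (A → B)) ∨ ((A ↔ B) ↔ (B ∨ B))) ↔ (¬(A ∨ B) ↔ (C ↔ B)))) = 3/5 ∨ 1/5 = 3/5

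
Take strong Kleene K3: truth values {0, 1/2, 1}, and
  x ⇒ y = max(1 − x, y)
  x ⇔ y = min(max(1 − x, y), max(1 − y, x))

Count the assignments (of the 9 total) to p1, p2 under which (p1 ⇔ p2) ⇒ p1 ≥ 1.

p1 = 0, p2 = 0 ↦ 0  <
p1 = 0, p2 = 1/2 ↦ 1/2  <
p1 = 0, p2 = 1 ↦ 1  ≥
p1 = 1/2, p2 = 0 ↦ 1/2  <
p1 = 1/2, p2 = 1/2 ↦ 1/2  <
p1 = 1/2, p2 = 1 ↦ 1/2  <
p1 = 1, p2 = 0 ↦ 1  ≥
p1 = 1, p2 = 1/2 ↦ 1  ≥
p1 = 1, p2 = 1 ↦ 1  ≥
So 4 of the 9 assignments meet the threshold.

4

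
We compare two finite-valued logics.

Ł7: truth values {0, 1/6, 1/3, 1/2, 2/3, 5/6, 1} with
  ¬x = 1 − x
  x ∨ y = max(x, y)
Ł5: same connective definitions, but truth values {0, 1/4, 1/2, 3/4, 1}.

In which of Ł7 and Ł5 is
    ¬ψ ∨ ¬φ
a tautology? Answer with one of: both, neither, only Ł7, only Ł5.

neither

In Ł7: at φ = 1/6, ψ = 1/6 the value is 5/6 — not a tautology.
In Ł5: at φ = 1/4, ψ = 1/4 the value is 3/4 — not a tautology.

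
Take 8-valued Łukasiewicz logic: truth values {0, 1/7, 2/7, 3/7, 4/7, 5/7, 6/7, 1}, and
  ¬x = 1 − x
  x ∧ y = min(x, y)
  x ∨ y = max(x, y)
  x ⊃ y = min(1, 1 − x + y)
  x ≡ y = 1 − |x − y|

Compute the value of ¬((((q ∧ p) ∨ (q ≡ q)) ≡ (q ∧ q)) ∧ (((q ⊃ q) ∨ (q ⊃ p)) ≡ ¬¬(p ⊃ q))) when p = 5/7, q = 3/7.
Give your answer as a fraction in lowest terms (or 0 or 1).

4/7

q ∧ p = 3/7 ∧ 5/7 = 3/7
q ≡ q = 3/7 ≡ 3/7 = 1
(q ∧ p) ∨ (q ≡ q) = 3/7 ∨ 1 = 1
q ∧ q = 3/7 ∧ 3/7 = 3/7
((q ∧ p) ∨ (q ≡ q)) ≡ (q ∧ q) = 1 ≡ 3/7 = 3/7
q ⊃ q = 3/7 ⊃ 3/7 = 1
q ⊃ p = 3/7 ⊃ 5/7 = 1
(q ⊃ q) ∨ (q ⊃ p) = 1 ∨ 1 = 1
p ⊃ q = 5/7 ⊃ 3/7 = 5/7
¬(p ⊃ q) = ¬5/7 = 2/7
¬¬(p ⊃ q) = ¬2/7 = 5/7
((q ⊃ q) ∨ (q ⊃ p)) ≡ ¬¬(p ⊃ q) = 1 ≡ 5/7 = 5/7
(((q ∧ p) ∨ (q ≡ q)) ≡ (q ∧ q)) ∧ (((q ⊃ q) ∨ (q ⊃ p)) ≡ ¬¬(p ⊃ q)) = 3/7 ∧ 5/7 = 3/7
¬((((q ∧ p) ∨ (q ≡ q)) ≡ (q ∧ q)) ∧ (((q ⊃ q) ∨ (q ⊃ p)) ≡ ¬¬(p ⊃ q))) = ¬3/7 = 4/7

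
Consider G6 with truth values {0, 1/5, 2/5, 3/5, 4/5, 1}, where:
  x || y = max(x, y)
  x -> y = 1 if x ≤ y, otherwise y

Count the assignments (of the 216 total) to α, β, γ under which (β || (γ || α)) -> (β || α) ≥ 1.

value 1: 161 assignments (counts)
value 4/5: 9 assignments
value 3/5: 14 assignments
value 2/5: 15 assignments
value 1/5: 12 assignments
value 0: 5 assignments
So 161 of the 216 assignments meet the threshold.

161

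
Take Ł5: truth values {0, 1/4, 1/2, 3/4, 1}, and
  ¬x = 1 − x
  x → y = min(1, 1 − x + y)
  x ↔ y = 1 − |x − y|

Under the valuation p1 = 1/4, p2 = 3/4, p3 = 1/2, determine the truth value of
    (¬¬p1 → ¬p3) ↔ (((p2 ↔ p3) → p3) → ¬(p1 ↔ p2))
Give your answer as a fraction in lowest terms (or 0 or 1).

3/4

¬p1 = ¬1/4 = 3/4
¬¬p1 = ¬3/4 = 1/4
¬p3 = ¬1/2 = 1/2
¬¬p1 → ¬p3 = 1/4 → 1/2 = 1
p2 ↔ p3 = 3/4 ↔ 1/2 = 3/4
(p2 ↔ p3) → p3 = 3/4 → 1/2 = 3/4
p1 ↔ p2 = 1/4 ↔ 3/4 = 1/2
¬(p1 ↔ p2) = ¬1/2 = 1/2
((p2 ↔ p3) → p3) → ¬(p1 ↔ p2) = 3/4 → 1/2 = 3/4
(¬¬p1 → ¬p3) ↔ (((p2 ↔ p3) → p3) → ¬(p1 ↔ p2)) = 1 ↔ 3/4 = 3/4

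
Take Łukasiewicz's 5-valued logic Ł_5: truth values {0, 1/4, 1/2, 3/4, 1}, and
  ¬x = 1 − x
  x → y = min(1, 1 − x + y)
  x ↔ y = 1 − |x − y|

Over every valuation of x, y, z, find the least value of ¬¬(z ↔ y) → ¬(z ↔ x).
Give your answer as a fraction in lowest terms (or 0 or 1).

Take x = 0, y = 0, z = 0:
z ↔ y = 0 ↔ 0 = 1
¬(z ↔ y) = ¬1 = 0
¬¬(z ↔ y) = ¬0 = 1
z ↔ x = 0 ↔ 0 = 1
¬(z ↔ x) = ¬1 = 0
¬¬(z ↔ y) → ¬(z ↔ x) = 1 → 0 = 0
No assignment yields a value below 0, so this is the minimum.

0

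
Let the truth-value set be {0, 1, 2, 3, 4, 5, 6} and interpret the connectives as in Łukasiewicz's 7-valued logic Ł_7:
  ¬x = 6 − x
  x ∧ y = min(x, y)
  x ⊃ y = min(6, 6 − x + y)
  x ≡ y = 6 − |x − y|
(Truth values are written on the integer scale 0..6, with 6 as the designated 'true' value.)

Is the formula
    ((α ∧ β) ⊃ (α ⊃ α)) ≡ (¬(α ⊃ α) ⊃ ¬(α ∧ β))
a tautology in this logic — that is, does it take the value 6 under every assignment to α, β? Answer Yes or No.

At α = 3, β = 0, for instance:
α ∧ β = 3 ∧ 0 = 0
α ⊃ α = 3 ⊃ 3 = 6
(α ∧ β) ⊃ (α ⊃ α) = 0 ⊃ 6 = 6
¬(α ⊃ α) = ¬6 = 0
¬(α ∧ β) = ¬0 = 6
¬(α ⊃ α) ⊃ ¬(α ∧ β) = 0 ⊃ 6 = 6
((α ∧ β) ⊃ (α ⊃ α)) ≡ (¬(α ⊃ α) ⊃ ¬(α ∧ β)) = 6 ≡ 6 = 6
and checking the remaining 48 assignments likewise gives ≥ 6 in every case.

Yes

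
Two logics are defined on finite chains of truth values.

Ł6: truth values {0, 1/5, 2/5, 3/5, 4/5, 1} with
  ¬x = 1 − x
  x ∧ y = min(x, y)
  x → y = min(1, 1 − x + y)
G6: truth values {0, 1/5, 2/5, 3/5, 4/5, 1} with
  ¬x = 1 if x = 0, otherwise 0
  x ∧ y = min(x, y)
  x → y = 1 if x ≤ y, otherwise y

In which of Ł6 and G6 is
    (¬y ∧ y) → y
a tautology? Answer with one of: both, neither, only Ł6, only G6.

In Ł6: every assignment gives 1 — tautology.
In G6: every assignment gives 1 — tautology.

both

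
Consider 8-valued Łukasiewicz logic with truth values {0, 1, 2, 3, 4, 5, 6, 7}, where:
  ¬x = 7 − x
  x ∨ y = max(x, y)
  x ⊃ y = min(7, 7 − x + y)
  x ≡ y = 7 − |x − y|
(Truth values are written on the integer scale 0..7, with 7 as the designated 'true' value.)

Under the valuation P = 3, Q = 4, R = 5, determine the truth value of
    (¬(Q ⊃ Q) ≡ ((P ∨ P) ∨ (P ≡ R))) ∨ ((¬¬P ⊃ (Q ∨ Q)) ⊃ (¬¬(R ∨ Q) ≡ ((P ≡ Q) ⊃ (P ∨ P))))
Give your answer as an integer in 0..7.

6

Q ⊃ Q = 4 ⊃ 4 = 7
¬(Q ⊃ Q) = ¬7 = 0
P ∨ P = 3 ∨ 3 = 3
P ≡ R = 3 ≡ 5 = 5
(P ∨ P) ∨ (P ≡ R) = 3 ∨ 5 = 5
¬(Q ⊃ Q) ≡ ((P ∨ P) ∨ (P ≡ R)) = 0 ≡ 5 = 2
¬P = ¬3 = 4
¬¬P = ¬4 = 3
Q ∨ Q = 4 ∨ 4 = 4
¬¬P ⊃ (Q ∨ Q) = 3 ⊃ 4 = 7
R ∨ Q = 5 ∨ 4 = 5
¬(R ∨ Q) = ¬5 = 2
¬¬(R ∨ Q) = ¬2 = 5
P ≡ Q = 3 ≡ 4 = 6
P ∨ P = 3 ∨ 3 = 3
(P ≡ Q) ⊃ (P ∨ P) = 6 ⊃ 3 = 4
¬¬(R ∨ Q) ≡ ((P ≡ Q) ⊃ (P ∨ P)) = 5 ≡ 4 = 6
(¬¬P ⊃ (Q ∨ Q)) ⊃ (¬¬(R ∨ Q) ≡ ((P ≡ Q) ⊃ (P ∨ P))) = 7 ⊃ 6 = 6
(¬(Q ⊃ Q) ≡ ((P ∨ P) ∨ (P ≡ R))) ∨ ((¬¬P ⊃ (Q ∨ Q)) ⊃ (¬¬(R ∨ Q) ≡ ((P ≡ Q) ⊃ (P ∨ P)))) = 2 ∨ 6 = 6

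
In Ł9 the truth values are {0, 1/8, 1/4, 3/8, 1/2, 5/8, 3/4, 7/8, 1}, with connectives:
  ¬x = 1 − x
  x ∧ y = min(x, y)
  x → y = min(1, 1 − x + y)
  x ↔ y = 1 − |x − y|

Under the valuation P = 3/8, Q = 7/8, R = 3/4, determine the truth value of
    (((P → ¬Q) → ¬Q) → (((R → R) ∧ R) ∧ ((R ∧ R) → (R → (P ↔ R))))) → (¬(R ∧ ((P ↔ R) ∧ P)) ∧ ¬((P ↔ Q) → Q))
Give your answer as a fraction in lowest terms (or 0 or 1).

0

¬Q = ¬7/8 = 1/8
P → ¬Q = 3/8 → 1/8 = 3/4
¬Q = ¬7/8 = 1/8
(P → ¬Q) → ¬Q = 3/4 → 1/8 = 3/8
R → R = 3/4 → 3/4 = 1
(R → R) ∧ R = 1 ∧ 3/4 = 3/4
R ∧ R = 3/4 ∧ 3/4 = 3/4
P ↔ R = 3/8 ↔ 3/4 = 5/8
R → (P ↔ R) = 3/4 → 5/8 = 7/8
(R ∧ R) → (R → (P ↔ R)) = 3/4 → 7/8 = 1
((R → R) ∧ R) ∧ ((R ∧ R) → (R → (P ↔ R))) = 3/4 ∧ 1 = 3/4
((P → ¬Q) → ¬Q) → (((R → R) ∧ R) ∧ ((R ∧ R) → (R → (P ↔ R)))) = 3/8 → 3/4 = 1
P ↔ R = 3/8 ↔ 3/4 = 5/8
(P ↔ R) ∧ P = 5/8 ∧ 3/8 = 3/8
R ∧ ((P ↔ R) ∧ P) = 3/4 ∧ 3/8 = 3/8
¬(R ∧ ((P ↔ R) ∧ P)) = ¬3/8 = 5/8
P ↔ Q = 3/8 ↔ 7/8 = 1/2
(P ↔ Q) → Q = 1/2 → 7/8 = 1
¬((P ↔ Q) → Q) = ¬1 = 0
¬(R ∧ ((P ↔ R) ∧ P)) ∧ ¬((P ↔ Q) → Q) = 5/8 ∧ 0 = 0
(((P → ¬Q) → ¬Q) → (((R → R) ∧ R) ∧ ((R ∧ R) → (R → (P ↔ R))))) → (¬(R ∧ ((P ↔ R) ∧ P)) ∧ ¬((P ↔ Q) → Q)) = 1 → 0 = 0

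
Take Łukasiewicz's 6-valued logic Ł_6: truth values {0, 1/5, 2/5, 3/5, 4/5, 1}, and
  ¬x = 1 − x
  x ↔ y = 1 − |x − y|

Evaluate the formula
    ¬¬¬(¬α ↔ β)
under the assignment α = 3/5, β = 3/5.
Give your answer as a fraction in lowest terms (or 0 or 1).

1/5

¬α = ¬3/5 = 2/5
¬α ↔ β = 2/5 ↔ 3/5 = 4/5
¬(¬α ↔ β) = ¬4/5 = 1/5
¬¬(¬α ↔ β) = ¬1/5 = 4/5
¬¬¬(¬α ↔ β) = ¬4/5 = 1/5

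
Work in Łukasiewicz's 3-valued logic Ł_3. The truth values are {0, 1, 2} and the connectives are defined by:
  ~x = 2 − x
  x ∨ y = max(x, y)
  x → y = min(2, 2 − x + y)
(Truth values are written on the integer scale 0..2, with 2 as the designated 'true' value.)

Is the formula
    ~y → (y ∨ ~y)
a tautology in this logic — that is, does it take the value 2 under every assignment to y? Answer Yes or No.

y = 0 ↦ 2
y = 1 ↦ 2
y = 2 ↦ 2
Every assignment gives a value ≥ 2.

Yes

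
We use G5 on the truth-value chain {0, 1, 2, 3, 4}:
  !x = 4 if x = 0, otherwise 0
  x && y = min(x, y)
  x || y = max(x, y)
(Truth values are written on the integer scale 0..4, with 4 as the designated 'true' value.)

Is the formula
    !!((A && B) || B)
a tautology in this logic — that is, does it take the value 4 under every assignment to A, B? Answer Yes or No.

No

Counterexample: take A = 0, B = 0.
A && B = 0 && 0 = 0
(A && B) || B = 0 || 0 = 0
!((A && B) || B) = !0 = 4
!!((A && B) || B) = !4 = 0
This gives 0 ≠ 4.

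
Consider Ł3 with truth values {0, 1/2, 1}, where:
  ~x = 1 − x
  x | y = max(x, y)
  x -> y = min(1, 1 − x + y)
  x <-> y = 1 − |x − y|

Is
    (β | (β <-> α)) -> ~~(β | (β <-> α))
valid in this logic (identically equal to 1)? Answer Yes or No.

Yes

α = 0, β = 0 ↦ 1
α = 0, β = 1/2 ↦ 1
α = 0, β = 1 ↦ 1
α = 1/2, β = 0 ↦ 1
α = 1/2, β = 1/2 ↦ 1
α = 1/2, β = 1 ↦ 1
α = 1, β = 0 ↦ 1
α = 1, β = 1/2 ↦ 1
α = 1, β = 1 ↦ 1
Every assignment gives a value ≥ 1.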